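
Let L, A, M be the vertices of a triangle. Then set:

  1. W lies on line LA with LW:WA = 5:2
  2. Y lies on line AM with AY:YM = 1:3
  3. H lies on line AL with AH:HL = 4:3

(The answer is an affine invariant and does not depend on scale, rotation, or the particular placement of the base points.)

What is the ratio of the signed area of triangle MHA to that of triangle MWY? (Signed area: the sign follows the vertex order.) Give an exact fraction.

[MHA]:[MWY] = 8/3

Choose coordinates L = (0, 0), A = (1, 0), M = (0, 1).
1. W lies on line LA with LW:WA = 5:2 ⇒ W = (5/7, 0)
2. Y lies on line AM with AY:YM = 1:3 ⇒ Y = (3/4, 1/4)
3. H lies on line AL with AH:HL = 4:3 ⇒ H = (3/7, 0)
2·[MHA] = 4/7, 2·[MWY] = 3/14
[MHA]:[MWY] = 4/7:3/14 = 8/3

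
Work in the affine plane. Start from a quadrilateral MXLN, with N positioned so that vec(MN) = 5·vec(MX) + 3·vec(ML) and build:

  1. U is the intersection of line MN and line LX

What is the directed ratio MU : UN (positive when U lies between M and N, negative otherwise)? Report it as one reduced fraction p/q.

Assign M = (0, 0), X = (1, 0), L = (0, 1), N = (5, 3) — the answer is frame-independent, so this choice is without loss of generality.
1. U is the intersection of line MN and line LX ⇒ U = (5/8, 3/8)
U = M + t·(N−M) with t = 1/8, so MU:UN = t:(1−t) = 1/8:7/8

MU:UN = 1/7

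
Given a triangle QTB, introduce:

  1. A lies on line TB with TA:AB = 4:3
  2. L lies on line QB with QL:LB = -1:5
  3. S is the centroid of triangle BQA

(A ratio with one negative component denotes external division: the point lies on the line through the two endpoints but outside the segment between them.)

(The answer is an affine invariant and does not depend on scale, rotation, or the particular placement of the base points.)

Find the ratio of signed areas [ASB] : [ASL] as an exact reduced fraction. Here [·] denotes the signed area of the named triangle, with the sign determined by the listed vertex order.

[ASB]:[ASL] = -2/3

Choose coordinates Q = (0, 0), T = (1, 0), B = (0, 1).
1. A lies on line TB with TA:AB = 4:3 ⇒ A = (3/7, 4/7)
2. L lies on line QB with QL:LB = -1:5 ⇒ L = (0, -1/4)
3. S is the centroid of triangle BQA ⇒ S = (1/7, 11/21)
2·[ASB] = -1/7, 2·[ASL] = 3/14
[ASB]:[ASL] = -1/7:3/14 = -2/3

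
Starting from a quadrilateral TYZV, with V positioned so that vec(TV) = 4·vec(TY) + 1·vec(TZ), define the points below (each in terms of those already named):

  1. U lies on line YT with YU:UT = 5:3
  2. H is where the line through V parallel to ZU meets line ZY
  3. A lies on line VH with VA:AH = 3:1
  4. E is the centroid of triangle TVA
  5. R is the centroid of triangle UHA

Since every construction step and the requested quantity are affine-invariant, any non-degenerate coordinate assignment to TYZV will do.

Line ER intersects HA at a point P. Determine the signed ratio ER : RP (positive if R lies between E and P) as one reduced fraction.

Set T = (0, 0), Y = (1, 0), Z = (0, 1), V = (4, 1); any affine frame gives the same invariant.
1. U lies on line YT with YU:UT = 5:3 ⇒ U = (3/8, 0)
2. H is where the line through V parallel to ZU meets line ZY ⇒ H = (32/5, -27/5)
3. A lies on line VH with VA:AH = 3:1 ⇒ A = (29/5, -19/5)
4. E is the centroid of triangle TVA ⇒ E = (49/15, -14/15)
5. R is the centroid of triangle UHA ⇒ R = (503/120, -46/15)
line ER meets HA at P = (1687/120, -1162/45)
R = E + t·(P−E) with t = 3/35, so ER:RP = 3/35:32/35

ER:RP = 3/32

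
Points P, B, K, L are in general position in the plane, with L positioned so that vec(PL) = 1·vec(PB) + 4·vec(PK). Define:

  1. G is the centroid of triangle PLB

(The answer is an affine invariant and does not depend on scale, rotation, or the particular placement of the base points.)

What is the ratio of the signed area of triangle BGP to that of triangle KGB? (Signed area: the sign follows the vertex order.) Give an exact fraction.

Set P = (0, 0), B = (1, 0), K = (0, 1), L = (1, 4); any affine frame gives the same invariant.
1. G is the centroid of triangle PLB ⇒ G = (2/3, 4/3)
2·[BGP] = 4/3, 2·[KGB] = -1
[BGP]:[KGB] = 4/3:-1 = -4/3

[BGP]:[KGB] = -4/3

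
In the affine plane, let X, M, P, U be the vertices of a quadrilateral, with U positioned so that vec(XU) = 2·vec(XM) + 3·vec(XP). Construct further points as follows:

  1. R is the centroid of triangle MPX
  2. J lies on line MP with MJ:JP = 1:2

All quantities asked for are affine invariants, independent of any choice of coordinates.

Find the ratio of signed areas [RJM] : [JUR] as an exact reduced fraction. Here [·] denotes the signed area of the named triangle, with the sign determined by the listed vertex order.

[RJM]:[JUR] = -1/8

Assign X = (0, 0), M = (1, 0), P = (0, 1), U = (2, 3) — the answer is frame-independent, so this choice is without loss of generality.
1. R is the centroid of triangle MPX ⇒ R = (1/3, 1/3)
2. J lies on line MP with MJ:JP = 1:2 ⇒ J = (2/3, 1/3)
2·[RJM] = -1/9, 2·[JUR] = 8/9
[RJM]:[JUR] = -1/9:8/9 = -1/8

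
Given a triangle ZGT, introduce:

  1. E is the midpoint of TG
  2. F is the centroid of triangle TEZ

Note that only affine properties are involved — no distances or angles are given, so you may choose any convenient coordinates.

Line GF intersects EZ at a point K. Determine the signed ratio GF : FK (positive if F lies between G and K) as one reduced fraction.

GF:FK = -4

Work in coordinates with Z = (0, 0), G = (1, 0), T = (0, 1).
1. E is the midpoint of TG ⇒ E = (1/2, 1/2)
2. F is the centroid of triangle TEZ ⇒ F = (1/6, 1/2)
line GF meets EZ at K = (3/8, 3/8)
F = G + t·(K−G) with t = 4/3, so GF:FK = 4/3:-1/3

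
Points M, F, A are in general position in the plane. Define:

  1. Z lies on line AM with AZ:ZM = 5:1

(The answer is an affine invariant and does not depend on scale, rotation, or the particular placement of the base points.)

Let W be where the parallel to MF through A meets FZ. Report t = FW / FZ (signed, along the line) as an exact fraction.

Work in coordinates with M = (0, 0), F = (1, 0), A = (0, 1).
1. Z lies on line AM with AZ:ZM = 5:1 ⇒ Z = (0, 1/6)
through A parallel to MF: direction (1, 0); meets FZ at W = (-5, 1)
W = F + t·(Z−F) with t = 6

t = 6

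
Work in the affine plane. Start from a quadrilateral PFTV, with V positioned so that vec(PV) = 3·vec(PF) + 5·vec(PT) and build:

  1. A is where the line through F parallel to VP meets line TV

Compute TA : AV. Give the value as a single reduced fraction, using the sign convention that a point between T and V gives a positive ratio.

Choose coordinates P = (0, 0), F = (1, 0), T = (0, 1), V = (3, 5).
1. A is where the line through F parallel to VP meets line TV ⇒ A = (8, 35/3)
A = T + t·(V−T) with t = 8/3, so TA:AV = t:(1−t) = 8/3:-5/3

TA:AV = -8/5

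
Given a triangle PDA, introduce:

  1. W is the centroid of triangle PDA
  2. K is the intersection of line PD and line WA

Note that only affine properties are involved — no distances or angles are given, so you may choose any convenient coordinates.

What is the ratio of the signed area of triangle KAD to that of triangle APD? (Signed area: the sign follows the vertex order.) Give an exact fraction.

[KAD]:[APD] = -1/2

Work in coordinates with P = (0, 0), D = (1, 0), A = (0, 1).
1. W is the centroid of triangle PDA ⇒ W = (1/3, 1/3)
2. K is the intersection of line PD and line WA ⇒ K = (1/2, 0)
2·[KAD] = -1/2, 2·[APD] = 1
[KAD]:[APD] = -1/2:1 = -1/2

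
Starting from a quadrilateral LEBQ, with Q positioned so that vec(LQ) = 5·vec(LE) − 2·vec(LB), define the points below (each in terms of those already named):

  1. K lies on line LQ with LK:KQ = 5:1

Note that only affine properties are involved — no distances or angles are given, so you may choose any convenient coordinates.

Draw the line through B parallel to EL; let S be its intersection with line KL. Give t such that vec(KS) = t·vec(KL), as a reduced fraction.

Assign L = (0, 0), E = (1, 0), B = (0, 1), Q = (5, -2) — the answer is frame-independent, so this choice is without loss of generality.
1. K lies on line LQ with LK:KQ = 5:1 ⇒ K = (25/6, -5/3)
through B parallel to EL: direction (-1, 0); meets KL at S = (-5/2, 1)
S = K + t·(L−K) with t = 8/5

t = 8/5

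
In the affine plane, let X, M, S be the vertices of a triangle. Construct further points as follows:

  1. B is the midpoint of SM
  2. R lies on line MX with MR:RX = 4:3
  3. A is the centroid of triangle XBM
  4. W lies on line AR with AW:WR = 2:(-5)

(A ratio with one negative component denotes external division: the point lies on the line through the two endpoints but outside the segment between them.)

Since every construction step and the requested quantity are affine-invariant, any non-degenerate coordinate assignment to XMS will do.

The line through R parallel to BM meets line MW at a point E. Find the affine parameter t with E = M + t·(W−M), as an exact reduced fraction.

t = 36/11

Work in coordinates with X = (0, 0), M = (1, 0), S = (0, 1).
1. B is the midpoint of SM ⇒ B = (1/2, 1/2)
2. R lies on line MX with MR:RX = 4:3 ⇒ R = (3/7, 0)
3. A is the centroid of triangle XBM ⇒ A = (1/2, 1/6)
4. W lies on line AR with AW:WR = 2:(-5) ⇒ W = (23/42, 5/18)
through R parallel to BM: direction (1/2, -1/2); meets MW at E = (-37/77, 10/11)
E = M + t·(W−M) with t = 36/11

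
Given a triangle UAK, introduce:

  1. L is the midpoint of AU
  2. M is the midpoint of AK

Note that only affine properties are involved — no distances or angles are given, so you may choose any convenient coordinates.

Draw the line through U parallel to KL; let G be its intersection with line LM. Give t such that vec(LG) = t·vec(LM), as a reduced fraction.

Assign U = (0, 0), A = (1, 0), K = (0, 1) — the answer is frame-independent, so this choice is without loss of generality.
1. L is the midpoint of AU ⇒ L = (1/2, 0)
2. M is the midpoint of AK ⇒ M = (1/2, 1/2)
through U parallel to KL: direction (1/2, -1); meets LM at G = (1/2, -1)
G = L + t·(M−L) with t = -2

t = -2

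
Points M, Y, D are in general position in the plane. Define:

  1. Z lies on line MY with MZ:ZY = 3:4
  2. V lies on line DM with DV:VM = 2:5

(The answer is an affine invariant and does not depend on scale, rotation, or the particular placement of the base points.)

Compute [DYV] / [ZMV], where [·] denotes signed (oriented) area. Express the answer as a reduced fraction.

Work in coordinates with M = (0, 0), Y = (1, 0), D = (0, 1).
1. Z lies on line MY with MZ:ZY = 3:4 ⇒ Z = (3/7, 0)
2. V lies on line DM with DV:VM = 2:5 ⇒ V = (0, 5/7)
2·[DYV] = -2/7, 2·[ZMV] = -15/49
[DYV]:[ZMV] = -2/7:-15/49 = 14/15

[DYV]:[ZMV] = 14/15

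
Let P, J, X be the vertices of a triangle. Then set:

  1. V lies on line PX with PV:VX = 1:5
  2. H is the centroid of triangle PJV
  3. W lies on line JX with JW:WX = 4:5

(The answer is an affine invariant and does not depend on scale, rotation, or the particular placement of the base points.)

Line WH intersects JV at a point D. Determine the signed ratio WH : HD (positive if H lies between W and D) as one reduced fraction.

Work in coordinates with P = (0, 0), J = (1, 0), X = (0, 1).
1. V lies on line PX with PV:VX = 1:5 ⇒ V = (0, 1/6)
2. H is the centroid of triangle PJV ⇒ H = (1/3, 1/18)
3. W lies on line JX with JW:WX = 4:5 ⇒ W = (5/9, 4/9)
line WH meets JV at D = (25/69, 22/207)
H = W + t·(D−W) with t = 23/20, so WH:HD = 23/20:-3/20

WH:HD = -23/3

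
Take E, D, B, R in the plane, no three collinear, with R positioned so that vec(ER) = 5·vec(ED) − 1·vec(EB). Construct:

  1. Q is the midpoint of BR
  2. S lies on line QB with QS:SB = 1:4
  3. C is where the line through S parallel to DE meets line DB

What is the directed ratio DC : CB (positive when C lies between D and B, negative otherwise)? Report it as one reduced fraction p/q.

Work in coordinates with E = (0, 0), D = (1, 0), B = (0, 1), R = (5, -1).
1. Q is the midpoint of BR ⇒ Q = (5/2, 0)
2. S lies on line QB with QS:SB = 1:4 ⇒ S = (2, 1/5)
3. C is where the line through S parallel to DE meets line DB ⇒ C = (4/5, 1/5)
C = D + t·(B−D) with t = 1/5, so DC:CB = t:(1−t) = 1/5:4/5

DC:CB = 1/4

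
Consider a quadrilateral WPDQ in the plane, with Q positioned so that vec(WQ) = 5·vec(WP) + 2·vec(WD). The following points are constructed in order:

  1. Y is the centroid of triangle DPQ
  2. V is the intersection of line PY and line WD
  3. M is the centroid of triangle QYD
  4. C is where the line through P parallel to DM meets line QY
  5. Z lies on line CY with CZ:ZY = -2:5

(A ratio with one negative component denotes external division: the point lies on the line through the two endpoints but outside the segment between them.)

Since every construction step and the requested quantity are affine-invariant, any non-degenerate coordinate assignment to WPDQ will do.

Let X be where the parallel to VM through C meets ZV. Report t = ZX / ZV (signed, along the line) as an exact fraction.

Set W = (0, 0), P = (1, 0), D = (0, 1), Q = (5, 2); any affine frame gives the same invariant.
1. Y is the centroid of triangle DPQ ⇒ Y = (2, 1)
2. V is the intersection of line PY and line WD ⇒ V = (0, -1)
3. M is the centroid of triangle QYD ⇒ M = (7/3, 4/3)
4. C is where the line through P parallel to DM meets line QY ⇒ C = (-5/2, -1/2)
5. Z lies on line CY with CZ:ZY = -2:5 ⇒ Z = (-11/2, -3/2)
through C parallel to VM: direction (7/3, 7/3); meets ZV at X = (-33/10, -13/10)
X = Z + t·(V−Z) with t = 2/5

t = 2/5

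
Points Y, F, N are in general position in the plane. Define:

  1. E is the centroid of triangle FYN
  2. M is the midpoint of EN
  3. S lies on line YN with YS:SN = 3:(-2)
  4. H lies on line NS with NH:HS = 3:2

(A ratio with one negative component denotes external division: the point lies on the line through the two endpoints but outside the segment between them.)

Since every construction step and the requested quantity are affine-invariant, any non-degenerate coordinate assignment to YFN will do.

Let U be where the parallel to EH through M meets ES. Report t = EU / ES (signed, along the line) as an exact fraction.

Assign Y = (0, 0), F = (1, 0), N = (0, 1) — the answer is frame-independent, so this choice is without loss of generality.
1. E is the centroid of triangle FYN ⇒ E = (1/3, 1/3)
2. M is the midpoint of EN ⇒ M = (1/6, 2/3)
3. S lies on line YN with YS:SN = 3:(-2) ⇒ S = (0, 3)
4. H lies on line NS with NH:HS = 3:2 ⇒ H = (0, 11/5)
through M parallel to EH: direction (-1/3, 28/15); meets ES at U = (7/12, -5/3)
U = E + t·(S−E) with t = -3/4

t = -3/4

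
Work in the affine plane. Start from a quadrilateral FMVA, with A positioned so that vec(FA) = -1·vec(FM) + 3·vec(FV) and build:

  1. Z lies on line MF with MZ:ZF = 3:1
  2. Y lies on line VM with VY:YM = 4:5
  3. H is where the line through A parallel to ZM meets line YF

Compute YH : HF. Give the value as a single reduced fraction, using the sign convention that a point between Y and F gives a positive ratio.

YH:HF = -22/27

Choose coordinates F = (0, 0), M = (1, 0), V = (0, 1), A = (-1, 3).
1. Z lies on line MF with MZ:ZF = 3:1 ⇒ Z = (1/4, 0)
2. Y lies on line VM with VY:YM = 4:5 ⇒ Y = (4/9, 5/9)
3. H is where the line through A parallel to ZM meets line YF ⇒ H = (12/5, 3)
H = Y + t·(F−Y) with t = -22/5, so YH:HF = t:(1−t) = -22/5:27/5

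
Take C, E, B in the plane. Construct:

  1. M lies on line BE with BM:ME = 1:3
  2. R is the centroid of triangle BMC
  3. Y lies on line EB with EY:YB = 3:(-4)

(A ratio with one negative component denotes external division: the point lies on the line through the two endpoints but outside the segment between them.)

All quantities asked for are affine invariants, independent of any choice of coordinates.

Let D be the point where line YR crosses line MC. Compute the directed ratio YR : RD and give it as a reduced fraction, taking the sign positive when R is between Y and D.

YR:RD = -46

Choose coordinates C = (0, 0), E = (1, 0), B = (0, 1).
1. M lies on line BE with BM:ME = 1:3 ⇒ M = (1/4, 3/4)
2. R is the centroid of triangle BMC ⇒ R = (1/12, 7/12)
3. Y lies on line EB with EY:YB = 3:(-4) ⇒ Y = (4, -3)
line YR meets MC at D = (31/184, 93/184)
R = Y + t·(D−Y) with t = 46/45, so YR:RD = 46/45:-1/45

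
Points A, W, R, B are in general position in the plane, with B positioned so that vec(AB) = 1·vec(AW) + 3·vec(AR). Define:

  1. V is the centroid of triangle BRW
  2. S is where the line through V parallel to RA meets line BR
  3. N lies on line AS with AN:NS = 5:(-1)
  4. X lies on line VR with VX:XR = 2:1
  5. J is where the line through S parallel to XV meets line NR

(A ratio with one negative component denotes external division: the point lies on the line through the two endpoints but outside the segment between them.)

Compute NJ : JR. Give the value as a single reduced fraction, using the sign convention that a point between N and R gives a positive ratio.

NJ:JR = 1/2

Work in coordinates with A = (0, 0), W = (1, 0), R = (0, 1), B = (1, 3).
1. V is the centroid of triangle BRW ⇒ V = (2/3, 4/3)
2. S is where the line through V parallel to RA meets line BR ⇒ S = (2/3, 7/3)
3. N lies on line AS with AN:NS = 5:(-1) ⇒ N = (5/6, 35/12)
4. X lies on line VR with VX:XR = 2:1 ⇒ X = (2/9, 10/9)
5. J is where the line through S parallel to XV meets line NR ⇒ J = (5/9, 41/18)
J = N + t·(R−N) with t = 1/3, so NJ:JR = t:(1−t) = 1/3:2/3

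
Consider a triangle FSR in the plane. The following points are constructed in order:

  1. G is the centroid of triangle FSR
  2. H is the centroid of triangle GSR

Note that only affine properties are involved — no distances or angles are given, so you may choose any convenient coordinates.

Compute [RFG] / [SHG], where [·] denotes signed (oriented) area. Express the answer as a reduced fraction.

[RFG]:[SHG] = 3

Work in coordinates with F = (0, 0), S = (1, 0), R = (0, 1).
1. G is the centroid of triangle FSR ⇒ G = (1/3, 1/3)
2. H is the centroid of triangle GSR ⇒ H = (4/9, 4/9)
2·[RFG] = 1/3, 2·[SHG] = 1/9
[RFG]:[SHG] = 1/3:1/9 = 3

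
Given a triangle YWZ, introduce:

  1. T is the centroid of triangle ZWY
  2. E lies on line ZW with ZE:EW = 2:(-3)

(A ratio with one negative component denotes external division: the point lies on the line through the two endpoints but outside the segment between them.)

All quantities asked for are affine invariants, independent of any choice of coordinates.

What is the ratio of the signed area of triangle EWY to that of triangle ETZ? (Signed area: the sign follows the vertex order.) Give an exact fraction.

[EWY]:[ETZ] = -9/2

Set Y = (0, 0), W = (1, 0), Z = (0, 1); any affine frame gives the same invariant.
1. T is the centroid of triangle ZWY ⇒ T = (1/3, 1/3)
2. E lies on line ZW with ZE:EW = 2:(-3) ⇒ E = (-2, 3)
2·[EWY] = -3, 2·[ETZ] = 2/3
[EWY]:[ETZ] = -3:2/3 = -9/2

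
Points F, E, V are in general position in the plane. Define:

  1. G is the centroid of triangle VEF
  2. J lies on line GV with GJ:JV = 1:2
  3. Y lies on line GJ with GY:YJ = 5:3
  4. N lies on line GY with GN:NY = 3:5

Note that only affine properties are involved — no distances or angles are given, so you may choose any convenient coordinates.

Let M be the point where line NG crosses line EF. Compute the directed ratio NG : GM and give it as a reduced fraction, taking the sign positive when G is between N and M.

Set F = (0, 0), E = (1, 0), V = (0, 1); any affine frame gives the same invariant.
1. G is the centroid of triangle VEF ⇒ G = (1/3, 1/3)
2. J lies on line GV with GJ:JV = 1:2 ⇒ J = (2/9, 5/9)
3. Y lies on line GJ with GY:YJ = 5:3 ⇒ Y = (19/72, 17/36)
4. N lies on line GY with GN:NY = 3:5 ⇒ N = (59/192, 37/96)
line NG meets EF at M = (1/2, 0)
G = N + t·(M−N) with t = 5/37, so NG:GM = 5/37:32/37

NG:GM = 5/32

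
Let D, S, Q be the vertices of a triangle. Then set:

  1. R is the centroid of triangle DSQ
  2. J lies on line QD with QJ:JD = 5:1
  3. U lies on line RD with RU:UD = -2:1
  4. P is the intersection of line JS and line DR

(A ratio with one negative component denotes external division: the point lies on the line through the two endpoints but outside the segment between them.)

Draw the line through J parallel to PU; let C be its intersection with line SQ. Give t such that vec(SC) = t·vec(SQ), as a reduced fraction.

Choose coordinates D = (0, 0), S = (1, 0), Q = (0, 1).
1. R is the centroid of triangle DSQ ⇒ R = (1/3, 1/3)
2. J lies on line QD with QJ:JD = 5:1 ⇒ J = (0, 1/6)
3. U lies on line RD with RU:UD = -2:1 ⇒ U = (-1/3, -1/3)
4. P is the intersection of line JS and line DR ⇒ P = (1/7, 1/7)
through J parallel to PU: direction (-10/21, -10/21); meets SQ at C = (5/12, 7/12)
C = S + t·(Q−S) with t = 7/12

t = 7/12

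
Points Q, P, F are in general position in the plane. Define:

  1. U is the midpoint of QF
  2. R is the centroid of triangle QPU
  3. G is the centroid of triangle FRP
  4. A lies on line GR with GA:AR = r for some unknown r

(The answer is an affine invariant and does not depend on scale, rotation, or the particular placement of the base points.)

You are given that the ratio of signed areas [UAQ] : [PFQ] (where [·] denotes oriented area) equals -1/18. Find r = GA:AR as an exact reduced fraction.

Work in coordinates with Q = (0, 0), P = (1, 0), F = (0, 1).
1. U is the midpoint of QF ⇒ U = (0, 1/2)
2. R is the centroid of triangle QPU ⇒ R = (1/3, 1/6)
3. G is the centroid of triangle FRP ⇒ G = (4/9, 7/18)
4. With GA:AR = r, write λ = r/(r+1) so A = G + λ·(R−G); A is affine-linear in λ
Every point depending on A is an affine combination of A and λ-independent points, so each such coordinate is linear in λ; the λ² term in each signed area is a multiple of (R−G)×(R−G) = 0, so 2·[UAQ] and 2·[PFQ] are each linear in λ. Evaluating at λ=0 and λ=1:
  2·[UAQ] = 1/18·λ − 2/9,   2·[PFQ] = 1
So [UAQ]:[PFQ] = (1/18·λ − 2/9) / (1). Setting this equal to -1/18:
  1/18·λ − 2/9 = -1/18·(1)  ⇒  λ = 3
Then r = λ/(1−λ) = (3)/(-2) = -3/2. Check: with r = -3/2, A = (1/9, -5/18) and [UAQ]:[PFQ] = -1/18 as required.

r = -3/2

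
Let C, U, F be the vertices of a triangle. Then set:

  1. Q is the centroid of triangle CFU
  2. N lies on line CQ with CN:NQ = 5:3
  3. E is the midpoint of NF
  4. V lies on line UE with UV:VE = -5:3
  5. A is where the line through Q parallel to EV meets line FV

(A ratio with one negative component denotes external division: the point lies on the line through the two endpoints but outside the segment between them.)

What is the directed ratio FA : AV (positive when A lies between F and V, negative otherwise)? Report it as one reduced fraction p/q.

FA:AV = -19/5

Assign C = (0, 0), U = (1, 0), F = (0, 1) — the answer is frame-independent, so this choice is without loss of generality.
1. Q is the centroid of triangle CFU ⇒ Q = (1/3, 1/3)
2. N lies on line CQ with CN:NQ = 5:3 ⇒ N = (5/24, 5/24)
3. E is the midpoint of NF ⇒ E = (5/48, 29/48)
4. V lies on line UE with UV:VE = -5:3 ⇒ V = (-119/96, 145/96)
5. A is where the line through Q parallel to EV meets line FV ⇒ A = (-323/192, 325/192)
A = F + t·(V−F) with t = 19/14, so FA:AV = t:(1−t) = 19/14:-5/14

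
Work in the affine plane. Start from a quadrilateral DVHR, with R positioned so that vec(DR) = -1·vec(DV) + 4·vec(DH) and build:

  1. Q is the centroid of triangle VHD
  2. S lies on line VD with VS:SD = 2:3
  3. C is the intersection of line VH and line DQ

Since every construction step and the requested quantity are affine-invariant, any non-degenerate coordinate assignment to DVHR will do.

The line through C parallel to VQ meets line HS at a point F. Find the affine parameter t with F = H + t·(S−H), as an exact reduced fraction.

Set D = (0, 0), V = (1, 0), H = (0, 1), R = (-1, 4); any affine frame gives the same invariant.
1. Q is the centroid of triangle VHD ⇒ Q = (1/3, 1/3)
2. S lies on line VD with VS:SD = 2:3 ⇒ S = (3/5, 0)
3. C is the intersection of line VH and line DQ ⇒ C = (1/2, 1/2)
through C parallel to VQ: direction (-2/3, 1/3); meets HS at F = (3/14, 9/14)
F = H + t·(S−H) with t = 5/14

t = 5/14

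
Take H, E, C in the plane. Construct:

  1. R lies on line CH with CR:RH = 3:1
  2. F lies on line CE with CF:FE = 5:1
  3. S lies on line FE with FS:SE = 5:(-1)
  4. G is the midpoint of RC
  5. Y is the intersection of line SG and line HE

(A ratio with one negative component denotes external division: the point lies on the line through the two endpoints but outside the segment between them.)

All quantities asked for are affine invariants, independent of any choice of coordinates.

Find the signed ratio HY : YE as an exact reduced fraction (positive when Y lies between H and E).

HY:YE = 125/3

Work in coordinates with H = (0, 0), E = (1, 0), C = (0, 1).
1. R lies on line CH with CR:RH = 3:1 ⇒ R = (0, 1/4)
2. F lies on line CE with CF:FE = 5:1 ⇒ F = (5/6, 1/6)
3. S lies on line FE with FS:SE = 5:(-1) ⇒ S = (25/24, -1/24)
4. G is the midpoint of RC ⇒ G = (0, 5/8)
5. Y is the intersection of line SG and line HE ⇒ Y = (125/128, 0)
Y = H + t·(E−H) with t = 125/128, so HY:YE = t:(1−t) = 125/128:3/128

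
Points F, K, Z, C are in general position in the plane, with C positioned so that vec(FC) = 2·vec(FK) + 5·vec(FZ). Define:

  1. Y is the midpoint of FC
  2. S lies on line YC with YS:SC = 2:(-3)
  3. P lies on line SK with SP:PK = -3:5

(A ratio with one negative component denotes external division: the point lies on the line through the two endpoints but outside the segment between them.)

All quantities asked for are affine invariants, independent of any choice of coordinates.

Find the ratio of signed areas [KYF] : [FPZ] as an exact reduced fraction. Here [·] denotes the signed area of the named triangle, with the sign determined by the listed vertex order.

[KYF]:[FPZ] = -5/8

Choose coordinates F = (0, 0), K = (1, 0), Z = (0, 1), C = (2, 5).
1. Y is the midpoint of FC ⇒ Y = (1, 5/2)
2. S lies on line YC with YS:SC = 2:(-3) ⇒ S = (-1, -5/2)
3. P lies on line SK with SP:PK = -3:5 ⇒ P = (-4, -25/4)
2·[KYF] = 5/2, 2·[FPZ] = -4
[KYF]:[FPZ] = 5/2:-4 = -5/8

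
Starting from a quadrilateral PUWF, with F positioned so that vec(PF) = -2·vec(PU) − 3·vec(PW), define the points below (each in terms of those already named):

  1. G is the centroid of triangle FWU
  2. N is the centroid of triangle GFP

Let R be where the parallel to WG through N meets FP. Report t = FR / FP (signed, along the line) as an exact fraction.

Set P = (0, 0), U = (1, 0), W = (0, 1), F = (-2, -3); any affine frame gives the same invariant.
1. G is the centroid of triangle FWU ⇒ G = (-1/3, -2/3)
2. N is the centroid of triangle GFP ⇒ N = (-7/9, -11/9)
through N parallel to WG: direction (-1/3, -5/3); meets FP at R = (-16/21, -8/7)
R = F + t·(P−F) with t = 13/21

t = 13/21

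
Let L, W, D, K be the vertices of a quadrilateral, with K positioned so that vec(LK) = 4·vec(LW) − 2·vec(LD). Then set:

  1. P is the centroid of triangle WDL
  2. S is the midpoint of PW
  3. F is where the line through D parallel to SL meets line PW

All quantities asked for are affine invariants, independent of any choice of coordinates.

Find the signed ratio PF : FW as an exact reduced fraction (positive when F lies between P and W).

PF:FW = -3/5

Set L = (0, 0), W = (1, 0), D = (0, 1), K = (4, -2); any affine frame gives the same invariant.
1. P is the centroid of triangle WDL ⇒ P = (1/3, 1/3)
2. S is the midpoint of PW ⇒ S = (2/3, 1/6)
3. F is where the line through D parallel to SL meets line PW ⇒ F = (-2/3, 5/6)
F = P + t·(W−P) with t = -3/2, so PF:FW = t:(1−t) = -3/2:5/2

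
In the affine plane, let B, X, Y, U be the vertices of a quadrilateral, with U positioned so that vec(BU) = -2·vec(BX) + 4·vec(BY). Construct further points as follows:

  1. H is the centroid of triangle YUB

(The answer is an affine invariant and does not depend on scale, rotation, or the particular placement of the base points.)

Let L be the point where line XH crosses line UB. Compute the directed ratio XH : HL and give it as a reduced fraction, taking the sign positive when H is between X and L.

XH:HL = 5

Work in coordinates with B = (0, 0), X = (1, 0), Y = (0, 1), U = (-2, 4).
1. H is the centroid of triangle YUB ⇒ H = (-2/3, 5/3)
line XH meets UB at L = (-1, 2)
H = X + t·(L−X) with t = 5/6, so XH:HL = 5/6:1/6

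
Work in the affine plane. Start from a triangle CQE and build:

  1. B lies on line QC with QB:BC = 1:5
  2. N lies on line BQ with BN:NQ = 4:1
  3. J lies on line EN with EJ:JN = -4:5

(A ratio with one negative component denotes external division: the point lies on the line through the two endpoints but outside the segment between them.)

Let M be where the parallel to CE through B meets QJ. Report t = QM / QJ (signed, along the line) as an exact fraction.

Assign C = (0, 0), Q = (1, 0), E = (0, 1) — the answer is frame-independent, so this choice is without loss of generality.
1. B lies on line QC with QB:BC = 1:5 ⇒ B = (5/6, 0)
2. N lies on line BQ with BN:NQ = 4:1 ⇒ N = (29/30, 0)
3. J lies on line EN with EJ:JN = -4:5 ⇒ J = (-58/15, 5)
through B parallel to CE: direction (0, 1); meets QJ at M = (5/6, 25/146)
M = Q + t·(J−Q) with t = 5/146

t = 5/146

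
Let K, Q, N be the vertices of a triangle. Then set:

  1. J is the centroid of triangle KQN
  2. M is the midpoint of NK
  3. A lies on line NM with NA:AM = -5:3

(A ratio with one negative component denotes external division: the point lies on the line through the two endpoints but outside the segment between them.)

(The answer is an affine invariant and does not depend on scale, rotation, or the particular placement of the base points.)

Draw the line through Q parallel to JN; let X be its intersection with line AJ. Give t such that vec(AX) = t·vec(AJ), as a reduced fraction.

Assign K = (0, 0), Q = (1, 0), N = (0, 1) — the answer is frame-independent, so this choice is without loss of generality.
1. J is the centroid of triangle KQN ⇒ J = (1/3, 1/3)
2. M is the midpoint of NK ⇒ M = (0, 1/2)
3. A lies on line NM with NA:AM = -5:3 ⇒ A = (0, -1/4)
through Q parallel to JN: direction (-1/3, 2/3); meets AJ at X = (3/5, 4/5)
X = A + t·(J−A) with t = 9/5

t = 9/5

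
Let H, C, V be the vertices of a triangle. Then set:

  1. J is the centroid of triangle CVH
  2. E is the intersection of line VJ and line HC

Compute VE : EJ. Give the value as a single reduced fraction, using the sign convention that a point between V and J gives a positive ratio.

Choose coordinates H = (0, 0), C = (1, 0), V = (0, 1).
1. J is the centroid of triangle CVH ⇒ J = (1/3, 1/3)
2. E is the intersection of line VJ and line HC ⇒ E = (1/2, 0)
E = V + t·(J−V) with t = 3/2, so VE:EJ = t:(1−t) = 3/2:-1/2

VE:EJ = -3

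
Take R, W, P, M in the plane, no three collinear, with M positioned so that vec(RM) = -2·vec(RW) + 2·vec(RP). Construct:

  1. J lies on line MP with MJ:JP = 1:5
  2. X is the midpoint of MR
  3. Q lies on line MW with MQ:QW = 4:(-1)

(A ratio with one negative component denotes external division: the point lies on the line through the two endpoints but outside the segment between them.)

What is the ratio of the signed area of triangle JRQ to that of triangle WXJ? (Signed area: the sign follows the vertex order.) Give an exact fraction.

Choose coordinates R = (0, 0), W = (1, 0), P = (0, 1), M = (-2, 2).
1. J lies on line MP with MJ:JP = 1:5 ⇒ J = (-5/3, 11/6)
2. X is the midpoint of MR ⇒ X = (-1, 1)
3. Q lies on line MW with MQ:QW = 4:(-1) ⇒ Q = (2, -2/3)
2·[JRQ] = 23/9, 2·[WXJ] = -1
[JRQ]:[WXJ] = 23/9:-1 = -23/9

[JRQ]:[WXJ] = -23/9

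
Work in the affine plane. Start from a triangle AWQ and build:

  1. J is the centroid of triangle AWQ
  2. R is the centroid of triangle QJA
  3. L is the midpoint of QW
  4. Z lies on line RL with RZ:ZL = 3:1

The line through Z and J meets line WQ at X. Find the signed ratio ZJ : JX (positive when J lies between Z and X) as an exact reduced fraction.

Assign A = (0, 0), W = (1, 0), Q = (0, 1) — the answer is frame-independent, so this choice is without loss of generality.
1. J is the centroid of triangle AWQ ⇒ J = (1/3, 1/3)
2. R is the centroid of triangle QJA ⇒ R = (1/9, 4/9)
3. L is the midpoint of QW ⇒ L = (1/2, 1/2)
4. Z lies on line RL with RZ:ZL = 3:1 ⇒ Z = (29/72, 35/72)
line ZJ meets WQ at X = (7/16, 9/16)
J = Z + t·(X−Z) with t = -2, so ZJ:JX = -2:3

ZJ:JX = -2/3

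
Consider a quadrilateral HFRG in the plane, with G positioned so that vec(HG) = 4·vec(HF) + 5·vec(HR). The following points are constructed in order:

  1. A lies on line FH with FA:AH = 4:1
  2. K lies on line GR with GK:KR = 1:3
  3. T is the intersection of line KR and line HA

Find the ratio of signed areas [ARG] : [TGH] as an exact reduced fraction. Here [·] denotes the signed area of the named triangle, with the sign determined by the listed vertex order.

Assign H = (0, 0), F = (1, 0), R = (0, 1), G = (4, 5) — the answer is frame-independent, so this choice is without loss of generality.
1. A lies on line FH with FA:AH = 4:1 ⇒ A = (1/5, 0)
2. K lies on line GR with GK:KR = 1:3 ⇒ K = (3, 4)
3. T is the intersection of line KR and line HA ⇒ T = (-1, 0)
2·[ARG] = -24/5, 2·[TGH] = -5
[ARG]:[TGH] = -24/5:-5 = 24/25

[ARG]:[TGH] = 24/25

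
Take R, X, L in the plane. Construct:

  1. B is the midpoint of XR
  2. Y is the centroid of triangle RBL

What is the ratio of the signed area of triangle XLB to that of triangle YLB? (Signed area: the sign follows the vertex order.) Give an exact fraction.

[XLB]:[YLB] = -3

Set R = (0, 0), X = (1, 0), L = (0, 1); any affine frame gives the same invariant.
1. B is the midpoint of XR ⇒ B = (1/2, 0)
2. Y is the centroid of triangle RBL ⇒ Y = (1/6, 1/3)
2·[XLB] = 1/2, 2·[YLB] = -1/6
[XLB]:[YLB] = 1/2:-1/6 = -3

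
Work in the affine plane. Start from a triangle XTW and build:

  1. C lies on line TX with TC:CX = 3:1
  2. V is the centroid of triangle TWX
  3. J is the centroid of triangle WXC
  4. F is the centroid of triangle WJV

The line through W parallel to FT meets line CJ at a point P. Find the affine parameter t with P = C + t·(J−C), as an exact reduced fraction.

Assign X = (0, 0), T = (1, 0), W = (0, 1) — the answer is frame-independent, so this choice is without loss of generality.
1. C lies on line TX with TC:CX = 3:1 ⇒ C = (1/4, 0)
2. V is the centroid of triangle TWX ⇒ V = (1/3, 1/3)
3. J is the centroid of triangle WXC ⇒ J = (1/12, 1/3)
4. F is the centroid of triangle WJV ⇒ F = (5/36, 5/9)
through W parallel to FT: direction (31/36, -5/9); meets CJ at P = (-31/84, 26/21)
P = C + t·(J−C) with t = 26/7

t = 26/7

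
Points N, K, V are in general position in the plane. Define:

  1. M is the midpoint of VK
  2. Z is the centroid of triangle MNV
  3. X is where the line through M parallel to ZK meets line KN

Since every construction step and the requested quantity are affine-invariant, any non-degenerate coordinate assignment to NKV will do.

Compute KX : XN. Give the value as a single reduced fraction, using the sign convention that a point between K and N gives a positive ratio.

KX:XN = -1/4

Choose coordinates N = (0, 0), K = (1, 0), V = (0, 1).
1. M is the midpoint of VK ⇒ M = (1/2, 1/2)
2. Z is the centroid of triangle MNV ⇒ Z = (1/6, 1/2)
3. X is where the line through M parallel to ZK meets line KN ⇒ X = (4/3, 0)
X = K + t·(N−K) with t = -1/3, so KX:XN = t:(1−t) = -1/3:4/3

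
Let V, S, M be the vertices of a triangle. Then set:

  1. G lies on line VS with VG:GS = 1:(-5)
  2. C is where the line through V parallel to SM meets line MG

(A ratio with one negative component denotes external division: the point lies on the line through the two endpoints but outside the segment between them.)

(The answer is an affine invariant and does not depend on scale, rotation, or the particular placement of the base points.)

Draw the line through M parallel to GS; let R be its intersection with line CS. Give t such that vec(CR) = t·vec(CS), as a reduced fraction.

Work in coordinates with V = (0, 0), S = (1, 0), M = (0, 1).
1. G lies on line VS with VG:GS = 1:(-5) ⇒ G = (-1/4, 0)
2. C is where the line through V parallel to SM meets line MG ⇒ C = (-1/5, 1/5)
through M parallel to GS: direction (5/4, 0); meets CS at R = (-5, 1)
R = C + t·(S−C) with t = -4

t = -4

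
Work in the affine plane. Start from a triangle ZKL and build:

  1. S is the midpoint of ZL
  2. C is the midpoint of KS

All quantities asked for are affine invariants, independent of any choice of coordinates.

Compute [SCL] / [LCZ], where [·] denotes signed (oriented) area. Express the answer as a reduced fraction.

[SCL]:[LCZ] = -1/2

Choose coordinates Z = (0, 0), K = (1, 0), L = (0, 1).
1. S is the midpoint of ZL ⇒ S = (0, 1/2)
2. C is the midpoint of KS ⇒ C = (1/2, 1/4)
2·[SCL] = 1/4, 2·[LCZ] = -1/2
[SCL]:[LCZ] = 1/4:-1/2 = -1/2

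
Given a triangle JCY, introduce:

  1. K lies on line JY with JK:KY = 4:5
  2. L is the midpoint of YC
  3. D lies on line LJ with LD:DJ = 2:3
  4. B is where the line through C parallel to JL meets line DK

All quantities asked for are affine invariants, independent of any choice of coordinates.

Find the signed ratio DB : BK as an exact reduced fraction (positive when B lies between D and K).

Choose coordinates J = (0, 0), C = (1, 0), Y = (0, 1).
1. K lies on line JY with JK:KY = 4:5 ⇒ K = (0, 4/9)
2. L is the midpoint of YC ⇒ L = (1/2, 1/2)
3. D lies on line LJ with LD:DJ = 2:3 ⇒ D = (3/10, 3/10)
4. B is where the line through C parallel to JL meets line DK ⇒ B = (39/40, -1/40)
B = D + t·(K−D) with t = -9/4, so DB:BK = t:(1−t) = -9/4:13/4

DB:BK = -9/13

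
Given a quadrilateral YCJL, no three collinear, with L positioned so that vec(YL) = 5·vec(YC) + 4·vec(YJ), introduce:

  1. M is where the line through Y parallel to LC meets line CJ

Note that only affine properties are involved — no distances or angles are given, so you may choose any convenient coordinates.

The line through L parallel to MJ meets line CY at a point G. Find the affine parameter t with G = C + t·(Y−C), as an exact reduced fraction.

t = -8

Work in coordinates with Y = (0, 0), C = (1, 0), J = (0, 1), L = (5, 4).
1. M is where the line through Y parallel to LC meets line CJ ⇒ M = (1/2, 1/2)
through L parallel to MJ: direction (-1/2, 1/2); meets CY at G = (9, 0)
G = C + t·(Y−C) with t = -8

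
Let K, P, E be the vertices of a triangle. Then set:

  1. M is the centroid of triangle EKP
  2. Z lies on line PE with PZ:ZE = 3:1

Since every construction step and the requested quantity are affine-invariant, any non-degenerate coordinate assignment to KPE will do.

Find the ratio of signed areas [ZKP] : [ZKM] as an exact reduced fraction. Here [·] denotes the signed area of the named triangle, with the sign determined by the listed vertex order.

[ZKP]:[ZKM] = 9/2

Work in coordinates with K = (0, 0), P = (1, 0), E = (0, 1).
1. M is the centroid of triangle EKP ⇒ M = (1/3, 1/3)
2. Z lies on line PE with PZ:ZE = 3:1 ⇒ Z = (1/4, 3/4)
2·[ZKP] = 3/4, 2·[ZKM] = 1/6
[ZKP]:[ZKM] = 3/4:1/6 = 9/2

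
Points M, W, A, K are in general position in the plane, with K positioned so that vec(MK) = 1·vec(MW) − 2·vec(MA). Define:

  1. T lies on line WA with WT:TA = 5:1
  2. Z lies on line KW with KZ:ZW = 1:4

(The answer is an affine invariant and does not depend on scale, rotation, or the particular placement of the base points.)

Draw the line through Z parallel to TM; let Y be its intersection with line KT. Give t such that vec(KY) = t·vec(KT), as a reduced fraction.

t = 2/35

Set M = (0, 0), W = (1, 0), A = (0, 1), K = (1, -2); any affine frame gives the same invariant.
1. T lies on line WA with WT:TA = 5:1 ⇒ T = (1/6, 5/6)
2. Z lies on line KW with KZ:ZW = 1:4 ⇒ Z = (1, -8/5)
through Z parallel to TM: direction (-1/6, -5/6); meets KT at Y = (20/21, -193/105)
Y = K + t·(T−K) with t = 2/35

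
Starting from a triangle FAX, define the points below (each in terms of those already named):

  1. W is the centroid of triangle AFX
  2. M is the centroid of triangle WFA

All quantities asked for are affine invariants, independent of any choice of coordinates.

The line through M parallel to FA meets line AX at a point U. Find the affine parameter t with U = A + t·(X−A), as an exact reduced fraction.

Work in coordinates with F = (0, 0), A = (1, 0), X = (0, 1).
1. W is the centroid of triangle AFX ⇒ W = (1/3, 1/3)
2. M is the centroid of triangle WFA ⇒ M = (4/9, 1/9)
through M parallel to FA: direction (1, 0); meets AX at U = (8/9, 1/9)
U = A + t·(X−A) with t = 1/9

t = 1/9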